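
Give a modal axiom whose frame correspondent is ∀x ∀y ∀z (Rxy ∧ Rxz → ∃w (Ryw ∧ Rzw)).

A defining formula is ◇□p → □◇p (the .2 axiom).
Suppose ◇□p→□◇p is valid. Take Rxy, Rxz and set V(p)={w : Ryw}. Then □p at y so ◇□p at x, so □◇p at x, so ◇p at z, giving w with Rzw and Ryw.

◇□p → □◇p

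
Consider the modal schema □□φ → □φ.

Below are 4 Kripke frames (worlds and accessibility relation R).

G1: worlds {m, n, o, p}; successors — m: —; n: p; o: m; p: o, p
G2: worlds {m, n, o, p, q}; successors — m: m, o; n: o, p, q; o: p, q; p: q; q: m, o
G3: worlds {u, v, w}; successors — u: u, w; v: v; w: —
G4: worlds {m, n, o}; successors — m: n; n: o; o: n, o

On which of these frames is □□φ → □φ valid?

This is the axiom for density; its first-order frame correspondent is ∀x ∀y (Rxy → ∃z (Rxz ∧ Rzy)).
G1: fails — Rom but no z with Roz and Rzm.
G2: fails — Rop but no z with Roz and Rzp.
G3: holds.
G4: fails — Rmn but no z with Rmz and Rzn.

G3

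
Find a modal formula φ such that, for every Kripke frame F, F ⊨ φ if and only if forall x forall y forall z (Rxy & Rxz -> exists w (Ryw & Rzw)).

◇□p → □◇p

A defining formula is ◇□p → □◇p (the .2 axiom).
Suppose ◇□p→□◇p is valid. Take Rxy, Rxz and set V(p)={w : Ryw}. Then □p at y so ◇□p at x, so □◇p at x, so ◇p at z, giving w with Rzw and Ryw.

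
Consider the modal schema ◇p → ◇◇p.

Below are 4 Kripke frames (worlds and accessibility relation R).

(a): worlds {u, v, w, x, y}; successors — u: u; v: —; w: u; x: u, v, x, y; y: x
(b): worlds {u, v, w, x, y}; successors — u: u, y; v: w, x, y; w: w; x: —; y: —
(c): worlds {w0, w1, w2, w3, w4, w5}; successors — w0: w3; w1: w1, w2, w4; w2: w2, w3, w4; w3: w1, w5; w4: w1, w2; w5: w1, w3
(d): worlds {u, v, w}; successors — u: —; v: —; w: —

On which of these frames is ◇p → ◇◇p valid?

(a), (d)

The schema corresponds to a generalized confluence (Geach) condition: ∀x ∀y (xRy → ∃w (y = w ∧ xR²w)).
(a): holds.
(b): fails — vRx but no t with x=t and vR²t.
(c): fails — w0Rw3 but no w with w3=w and w0R²w.
(d): holds.
Valid on: (a), (d).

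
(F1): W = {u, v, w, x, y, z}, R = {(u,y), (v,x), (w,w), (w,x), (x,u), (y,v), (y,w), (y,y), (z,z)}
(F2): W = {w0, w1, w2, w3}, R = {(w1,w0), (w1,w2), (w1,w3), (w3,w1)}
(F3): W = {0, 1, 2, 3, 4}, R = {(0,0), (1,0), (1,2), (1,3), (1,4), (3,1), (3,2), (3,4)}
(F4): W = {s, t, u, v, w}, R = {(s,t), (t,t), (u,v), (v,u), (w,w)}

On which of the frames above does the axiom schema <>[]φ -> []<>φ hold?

Frame correspondent (Sahlqvist): forall x forall y forall z (Rxy & Rxz -> exists w (Ryw & Rzw)) — i.e. convergence.
(F1): fails — Rww and Rwx but w and x have no common successor.
(F2): fails — Rw1w2 and Rw1w2 but w2 and w2 have no common successor.
(F3): fails — R10 and R12 but 0 and 2 have no common successor.
(F4): ✓.

(F4)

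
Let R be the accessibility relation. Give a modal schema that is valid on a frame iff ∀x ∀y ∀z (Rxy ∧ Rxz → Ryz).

◇ψ → □◇ψ

A defining formula is ◇ψ → □◇ψ (the 5 axiom).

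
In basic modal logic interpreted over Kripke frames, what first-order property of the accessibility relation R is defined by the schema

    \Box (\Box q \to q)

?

This is the T□ axiom.
It corresponds to shift-reflexivity: \forall x \forall y (Rxy \to Ryy).

shift-reflexivity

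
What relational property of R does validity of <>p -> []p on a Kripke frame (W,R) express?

Suppose ◇p→□p is valid. Take Rxy, Rxz and set V(p)={y}. Then ◇p at x, so □p at x, so p at z, i.e. z=y.
Conversely, on a frame with partial functionality the schema holds at every world under every valuation.
So the correspondent is partial functionality.

partial functionality: forall x forall y forall z (Rxy & Rxz -> y = z)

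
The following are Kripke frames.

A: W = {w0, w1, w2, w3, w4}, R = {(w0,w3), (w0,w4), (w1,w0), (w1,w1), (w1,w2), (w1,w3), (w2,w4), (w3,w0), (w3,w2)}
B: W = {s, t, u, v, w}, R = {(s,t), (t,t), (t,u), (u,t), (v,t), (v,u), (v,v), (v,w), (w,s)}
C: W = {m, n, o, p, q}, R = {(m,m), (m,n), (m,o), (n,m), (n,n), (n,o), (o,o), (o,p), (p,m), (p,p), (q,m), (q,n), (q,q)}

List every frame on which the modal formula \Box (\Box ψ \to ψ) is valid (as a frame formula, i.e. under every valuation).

The schema corresponds to shift-reflexivity: \forall x \forall y (Rxy \to Ryy).
A: fails — Rw1w2 but not Rw2w2.
B: fails — Rvw but not Rww.
C: holds.
Valid on: C.

C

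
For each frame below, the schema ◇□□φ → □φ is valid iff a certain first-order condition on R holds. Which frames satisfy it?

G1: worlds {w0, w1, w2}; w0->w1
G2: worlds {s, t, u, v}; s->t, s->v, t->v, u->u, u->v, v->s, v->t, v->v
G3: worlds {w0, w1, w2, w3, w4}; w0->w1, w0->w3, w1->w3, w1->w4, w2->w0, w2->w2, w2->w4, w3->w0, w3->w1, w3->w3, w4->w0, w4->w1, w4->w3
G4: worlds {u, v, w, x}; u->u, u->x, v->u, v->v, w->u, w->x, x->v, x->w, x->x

Frame correspondent (Sahlqvist): ∀x ∀y ∀z ((xRy ∧ xRz) → ∃w (yR²w ∧ z = w)) — i.e. a generalized confluence (Geach) condition.
G1: fails — w0Rw1, w0Rw1 but no w with w1R²w and w1=w.
G2: fails — uRv, uRu but no w with vR²w and u=w.
G3: fails — w2Rw0, w2Rw2 but no w with w0R²w and w2=w.
G4: fails — xRv, xRw but no t with vR²t and w=t.
Valid on no frame.

none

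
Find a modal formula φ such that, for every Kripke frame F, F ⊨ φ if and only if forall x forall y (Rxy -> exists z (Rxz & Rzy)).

This is density; the standard corresponding axiom is C4: □□s → □s.
Suppose □□s→□s is valid. Take Rxy and set V(s)={w : xR²w}. Then □□s at x, so □s at x, so s at y, i.e. ∃z(Rxz∧Rzy).

□□s → □s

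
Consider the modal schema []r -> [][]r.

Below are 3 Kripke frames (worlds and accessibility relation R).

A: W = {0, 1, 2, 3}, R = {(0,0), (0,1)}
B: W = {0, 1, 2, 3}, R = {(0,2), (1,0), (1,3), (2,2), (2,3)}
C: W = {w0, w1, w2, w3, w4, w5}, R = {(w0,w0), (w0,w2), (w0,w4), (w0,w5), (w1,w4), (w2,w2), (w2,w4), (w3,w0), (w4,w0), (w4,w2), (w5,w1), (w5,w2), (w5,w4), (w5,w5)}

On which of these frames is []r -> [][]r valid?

The schema corresponds to transitivity: forall x forall y forall z (Rxy & Ryz -> Rxz).
A: condition met.
B: fails — R10 and R02 but not R12.
C: fails — Rw2w4 and Rw4w0 but not Rw2w0.
Valid on: A.

A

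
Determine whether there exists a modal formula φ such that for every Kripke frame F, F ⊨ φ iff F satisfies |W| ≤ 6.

No

If a class were modally definable it would be closed under disjoint unions (Goldblatt–Thomason).
Any modal formula valid on each of 7 disjoint one-world frames is valid on their disjoint union (validity is preserved under disjoint unions). Each one-world frame has |W|=1≤6, but the union has |W|=7.
Hence having at most 6 worlds is not modally definable.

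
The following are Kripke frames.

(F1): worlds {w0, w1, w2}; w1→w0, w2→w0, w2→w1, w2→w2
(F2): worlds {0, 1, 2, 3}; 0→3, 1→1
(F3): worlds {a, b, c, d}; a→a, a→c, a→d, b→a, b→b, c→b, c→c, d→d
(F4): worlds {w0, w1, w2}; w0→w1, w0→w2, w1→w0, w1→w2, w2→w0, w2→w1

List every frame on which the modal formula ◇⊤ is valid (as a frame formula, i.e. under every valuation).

The schema corresponds to seriality: ∀x ∃y Rxy.
(F1): fails — world w0 has no successor.
(F2): fails — world 2 has no successor.
(F3): ✓.
(F4): ✓.

(F3), (F4)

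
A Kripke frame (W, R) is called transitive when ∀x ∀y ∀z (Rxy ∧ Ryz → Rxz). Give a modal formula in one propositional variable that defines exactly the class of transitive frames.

This is transitivity; the standard corresponding axiom is 4: □ψ → □□ψ.
Suppose □ψ→□□ψ is valid. Take Rxy, Ryz and set V(ψ)={w : Rxw}. Then □ψ at x, so □□ψ at x, so □ψ at y, so ψ at z, i.e. Rxz.

□ψ → □□ψ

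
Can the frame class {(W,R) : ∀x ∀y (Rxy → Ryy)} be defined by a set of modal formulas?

Definable; □(□q → q) defines it

Yes: it is shift-reflexivity, defined by the T□ schema □(□q → q).
Suppose □(□q→q) is valid. Take Rxy and set V(q)={w : Ryw}. Then at y, □q holds; since □(□q→q) at x, □q→q at y, so q at y, i.e. Ryy.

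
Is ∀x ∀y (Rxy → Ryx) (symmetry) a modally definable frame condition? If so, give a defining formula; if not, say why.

The condition is symmetry. A defining modal formula is r → □◇r.
Suppose r→□◇r is valid. Take Rxy and set V(r)={x}. Then r at x, so □◇r at x, so ◇r at y, so some z with Ryz has r; z=x, i.e. Ryx.

Definable; r → □◇r defines it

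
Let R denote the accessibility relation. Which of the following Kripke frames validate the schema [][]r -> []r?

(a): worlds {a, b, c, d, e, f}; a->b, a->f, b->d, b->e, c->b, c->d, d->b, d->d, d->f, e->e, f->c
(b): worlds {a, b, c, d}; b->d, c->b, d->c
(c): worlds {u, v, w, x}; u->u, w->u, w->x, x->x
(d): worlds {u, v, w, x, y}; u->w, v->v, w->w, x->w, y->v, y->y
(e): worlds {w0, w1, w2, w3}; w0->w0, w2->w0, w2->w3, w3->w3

(c), (d), (e)

The schema corresponds to density: forall x forall y (Rxy -> exists z (Rxz & Rzy)).
(a): fails — Rfc but no z with Rfz and Rzc.
(b): fails — Rcb but no z with Rcz and Rzb.
(c): ✓.
(d): ✓.
(e): ✓.
Valid on: (c), (d), (e).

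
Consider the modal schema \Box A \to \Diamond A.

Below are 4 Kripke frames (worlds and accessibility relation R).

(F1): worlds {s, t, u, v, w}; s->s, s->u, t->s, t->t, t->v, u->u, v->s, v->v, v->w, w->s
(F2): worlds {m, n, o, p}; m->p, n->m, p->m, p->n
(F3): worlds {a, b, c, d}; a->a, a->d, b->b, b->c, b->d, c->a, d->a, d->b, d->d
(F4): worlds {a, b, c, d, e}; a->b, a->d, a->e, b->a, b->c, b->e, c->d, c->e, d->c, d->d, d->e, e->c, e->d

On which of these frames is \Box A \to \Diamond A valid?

(F1), (F3), (F4)

This is the axiom for seriality; its first-order frame correspondent is \forall x \exists y Rxy.
(F1): condition met.
(F2): fails — world o has no successor.
(F3): condition met.
(F4): condition met.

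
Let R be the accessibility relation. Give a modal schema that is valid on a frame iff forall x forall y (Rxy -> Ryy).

A defining formula is □(□r → r) (the T□ axiom).
Suppose □(□r→r) is valid. Take Rxy and set V(r)={w : Ryw}. Then at y, □r holds; since □(□r→r) at x, □r→r at y, so r at y, i.e. Ryy.

□(□r → r)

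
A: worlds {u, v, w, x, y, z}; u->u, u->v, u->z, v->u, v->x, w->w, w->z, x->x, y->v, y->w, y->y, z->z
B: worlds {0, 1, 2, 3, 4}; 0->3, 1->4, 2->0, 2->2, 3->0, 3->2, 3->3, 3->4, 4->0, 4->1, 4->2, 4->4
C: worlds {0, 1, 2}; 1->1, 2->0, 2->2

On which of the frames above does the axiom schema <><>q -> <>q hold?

C

This is the axiom for transitivity; its first-order frame correspondent is forall x forall y forall z (Rxy & Ryz -> Rxz).
A: fails — Ruv and Rvx but not Rux.
B: fails — R34 and R41 but not R31.
C: satisfies the condition.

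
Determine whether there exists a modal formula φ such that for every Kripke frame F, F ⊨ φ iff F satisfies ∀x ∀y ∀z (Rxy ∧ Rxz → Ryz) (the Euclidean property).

Yes: it is the Euclidean property, defined by the 5 schema ◇q → □◇q.
Suppose ◇q→□◇q is valid. Take Rxy, Rxz and set V(q)={y}. Then ◇q at x, so □◇q at x, so ◇q at z, so some w with Rzw has q; w=y, i.e. Rzy. By symmetry of the argument, Ryz.

Definable; ◇q → □◇q defines it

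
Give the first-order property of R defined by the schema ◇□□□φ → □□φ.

∀x ∀y ∀z ((xRy ∧ xR²z) → ∃w (yR³w ∧ z = w))

This is a Sahlqvist (Geach-type) schema ◇^1□^3φ → □^2◇^0φ.
Minimal-valuation argument: fix x; take any y with xR^1y and any z with xR^2z. Set V(φ) to the set of worlds R-reachable from y in exactly 3 steps. Then □^3φ holds at y, so the antecedent holds at x; validity forces ◇^0φ at z, giving a w with zR^0w and yR^3w.
First-order correspondent: ∀x ∀y ∀z ((xRy ∧ xR²z) → ∃w (yR³w ∧ z = w)).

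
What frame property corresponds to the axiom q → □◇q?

Suppose q→□◇q is valid. Take Rxy and set V(q)={x}. Then q at x, so □◇q at x, so ◇q at y, so some z with Ryz has q; z=x, i.e. Ryx.

symmetry: ∀x ∀y (Rxy → Ryx)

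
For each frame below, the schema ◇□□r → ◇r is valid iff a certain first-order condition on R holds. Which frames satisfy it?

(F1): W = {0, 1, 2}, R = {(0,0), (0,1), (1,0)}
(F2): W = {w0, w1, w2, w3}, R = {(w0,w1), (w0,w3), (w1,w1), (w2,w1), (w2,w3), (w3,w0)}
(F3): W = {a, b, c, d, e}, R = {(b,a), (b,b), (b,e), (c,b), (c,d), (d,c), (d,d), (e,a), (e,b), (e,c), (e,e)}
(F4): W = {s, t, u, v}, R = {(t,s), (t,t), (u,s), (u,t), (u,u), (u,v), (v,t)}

Frame correspondent (Sahlqvist): ∀x ∀y (xRy → ∃w (yR²w ∧ xRw)) — i.e. a generalized confluence (Geach) condition.
(F1): satisfies the condition.
(F2): satisfies the condition.
(F3): fails — bRa but no w with aR²w and bRw.
(F4): fails — tRs but no w with sR²w and tRw.

(F1), (F2)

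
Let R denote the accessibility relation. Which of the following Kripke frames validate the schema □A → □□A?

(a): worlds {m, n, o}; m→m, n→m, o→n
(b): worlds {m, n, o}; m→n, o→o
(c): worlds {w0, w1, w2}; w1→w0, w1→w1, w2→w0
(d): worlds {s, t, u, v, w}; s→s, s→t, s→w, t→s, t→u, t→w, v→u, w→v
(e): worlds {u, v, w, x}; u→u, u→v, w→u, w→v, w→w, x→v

(b), (c), (e)

Frame correspondent (Sahlqvist): ∀x ∀y ∀z (Rxy ∧ Ryz → Rxz) — i.e. transitivity.
(a): fails — Ron and Rnm but not Rom.
(b): condition met.
(c): condition met.
(d): fails — Rts and Rst but not Rtt.
(e): condition met.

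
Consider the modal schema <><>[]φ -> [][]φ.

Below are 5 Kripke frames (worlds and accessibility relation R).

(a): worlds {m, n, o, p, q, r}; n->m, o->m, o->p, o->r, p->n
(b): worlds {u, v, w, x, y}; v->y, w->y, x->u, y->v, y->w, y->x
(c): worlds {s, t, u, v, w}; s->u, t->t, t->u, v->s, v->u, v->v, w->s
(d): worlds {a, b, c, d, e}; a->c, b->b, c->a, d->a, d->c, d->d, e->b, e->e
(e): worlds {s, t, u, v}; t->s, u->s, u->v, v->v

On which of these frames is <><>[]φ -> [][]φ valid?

(e)

Frame correspondent (Sahlqvist): forall x forall y forall z ((x R^2 y & x R^2 z) -> exists w (yRw & z = w)) — i.e. a generalized confluence (Geach) condition.
(a): fails — oR²n, oR²n but no w with nRw and n=w.
(b): fails — vR²v, vR²v but no t with vRt and v=t.
(c): fails — tR²u, tR²t but no w* with uRw* and t=w*.
(d): fails — aR²a, aR²a but no w with aRw and a=w.
(e): holds.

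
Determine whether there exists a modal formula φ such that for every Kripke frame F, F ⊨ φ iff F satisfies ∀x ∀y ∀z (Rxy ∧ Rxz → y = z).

Yes: it is partial functionality, defined by the CD schema ◇p → □p.
Suppose ◇p→□p is valid. Take Rxy, Rxz and set V(p)={y}. Then ◇p at x, so □p at x, so p at z, i.e. z=y.

Definable; ◇p → □p defines it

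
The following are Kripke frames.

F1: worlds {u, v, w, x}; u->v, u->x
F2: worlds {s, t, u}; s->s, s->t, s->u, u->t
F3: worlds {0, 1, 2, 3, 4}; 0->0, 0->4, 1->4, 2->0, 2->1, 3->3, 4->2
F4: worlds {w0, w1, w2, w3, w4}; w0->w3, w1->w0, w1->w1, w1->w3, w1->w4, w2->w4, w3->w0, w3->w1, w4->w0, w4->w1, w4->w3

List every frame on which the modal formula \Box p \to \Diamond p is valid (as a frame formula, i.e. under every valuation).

The schema corresponds to seriality: \forall x \exists y Rxy.
F1: fails — world v has no successor.
F2: fails — world t has no successor.
F3: holds.
F4: holds.

F3, F4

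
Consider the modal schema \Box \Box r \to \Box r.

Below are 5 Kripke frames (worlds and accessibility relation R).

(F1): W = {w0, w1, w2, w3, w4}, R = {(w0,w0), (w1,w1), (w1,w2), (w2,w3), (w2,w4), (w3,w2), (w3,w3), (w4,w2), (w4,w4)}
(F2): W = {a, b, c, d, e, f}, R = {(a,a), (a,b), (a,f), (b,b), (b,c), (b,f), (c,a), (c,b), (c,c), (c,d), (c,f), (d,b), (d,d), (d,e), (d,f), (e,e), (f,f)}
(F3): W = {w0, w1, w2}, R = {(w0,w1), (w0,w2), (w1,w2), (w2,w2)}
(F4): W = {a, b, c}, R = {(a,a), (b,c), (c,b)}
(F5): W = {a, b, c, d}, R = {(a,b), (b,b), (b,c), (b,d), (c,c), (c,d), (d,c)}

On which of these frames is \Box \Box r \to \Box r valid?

This is the axiom for density; its first-order frame correspondent is \forall x \forall y (Rxy \to \exists z (Rxz \wedge Rzy)).
(F1): holds.
(F2): holds.
(F3): fails — Rw0w1 but no z with Rw0z and Rzw1.
(F4): fails — Rbc but no z with Rbz and Rzc.
(F5): holds.
Valid on: (F1), (F2), (F5).

(F1), (F2), (F5)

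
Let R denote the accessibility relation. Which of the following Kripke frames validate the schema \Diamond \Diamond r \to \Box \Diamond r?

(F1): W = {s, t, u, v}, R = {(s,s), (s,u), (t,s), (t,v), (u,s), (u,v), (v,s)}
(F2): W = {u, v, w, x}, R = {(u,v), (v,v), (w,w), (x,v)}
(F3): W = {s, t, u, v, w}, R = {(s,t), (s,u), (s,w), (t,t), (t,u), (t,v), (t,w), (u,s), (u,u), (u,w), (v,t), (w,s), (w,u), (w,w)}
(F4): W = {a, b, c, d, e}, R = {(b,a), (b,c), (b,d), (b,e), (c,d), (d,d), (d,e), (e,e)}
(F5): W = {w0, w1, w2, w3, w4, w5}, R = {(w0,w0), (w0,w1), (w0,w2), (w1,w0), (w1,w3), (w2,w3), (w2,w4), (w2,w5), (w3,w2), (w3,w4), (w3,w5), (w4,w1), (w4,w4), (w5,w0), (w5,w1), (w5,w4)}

This is the axiom for a generalized confluence (Geach) condition; its first-order frame correspondent is \forall x \forall y \forall z ((x R^2 y \wedge xRz) \to \exists w (y = w \wedge zRw)).
(F1): fails — sR²u, sRu but no w with u=w and uRw.
(F2): satisfies the condition.
(F3): fails — sR²s, sRt but no w* with s=w* and tRw*.
(F4): fails — bR²d, bRa but no w with d=w and aRw.
(F5): fails — w0R²w0, w0Rw2 but no w with w0=w and w2Rw.
Valid on: (F2).

(F2)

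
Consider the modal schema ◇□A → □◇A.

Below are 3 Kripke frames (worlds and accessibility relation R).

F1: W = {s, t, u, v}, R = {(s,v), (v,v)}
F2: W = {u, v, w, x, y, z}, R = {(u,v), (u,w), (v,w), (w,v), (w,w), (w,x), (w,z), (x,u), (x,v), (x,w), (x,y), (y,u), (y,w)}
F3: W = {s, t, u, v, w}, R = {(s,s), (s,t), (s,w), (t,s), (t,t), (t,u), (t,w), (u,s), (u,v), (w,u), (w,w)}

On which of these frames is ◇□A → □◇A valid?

The schema corresponds to convergence: ∀x ∀y ∀z (Rxy ∧ Rxz → ∃w (Ryw ∧ Rzw)).
F1: ✓.
F2: fails — Rww and Rwz but w and z have no common successor.
F3: fails — Rtw and Rtu but w and u have no common successor.

F1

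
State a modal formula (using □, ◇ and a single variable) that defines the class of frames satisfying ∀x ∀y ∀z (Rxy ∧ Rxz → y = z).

The condition is partial functionality. The CD schema ◇ψ → □ψ defines it.
Suppose ◇ψ→□ψ is valid. Take Rxy, Rxz and set V(ψ)={y}. Then ◇ψ at x, so □ψ at x, so ψ at z, i.e. z=y.

◇ψ → □ψ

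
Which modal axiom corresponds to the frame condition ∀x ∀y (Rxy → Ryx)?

A defining formula is r → □◇r (the B axiom).

r → □◇r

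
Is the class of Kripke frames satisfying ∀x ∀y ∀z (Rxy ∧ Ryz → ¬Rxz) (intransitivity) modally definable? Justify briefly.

If a class were modally definable it would be closed under surjective bounded morphisms (Goldblatt–Thomason).
The 7-cycle (worlds s,t,u,v,w,x,y with s→t→u→v→w→x→y→s) is intransitive. Mapping every world to a single reflexive point • is a surjective bounded morphism; the reflexive point is not intransitive (R••∧R•• but R••).
So the class is not modally definable.

No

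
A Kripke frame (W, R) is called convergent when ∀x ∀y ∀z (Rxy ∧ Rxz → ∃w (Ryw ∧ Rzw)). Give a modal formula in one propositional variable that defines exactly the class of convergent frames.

The condition is convergence. The .2 schema ◇□s → □◇s defines it.
Suppose ◇□s→□◇s is valid. Take Rxy, Rxz and set V(s)={w : Ryw}. Then □s at y so ◇□s at x, so □◇s at x, so ◇s at z, giving w with Rzw and Ryw.

◇□s → □◇s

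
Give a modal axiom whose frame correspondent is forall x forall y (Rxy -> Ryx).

p → □◇p

This is symmetry; the standard corresponding axiom is B: p → □◇p.
Suppose p→□◇p is valid. Take Rxy and set V(p)={x}. Then p at x, so □◇p at x, so ◇p at y, so some z with Ryz has p; z=x, i.e. Ryx.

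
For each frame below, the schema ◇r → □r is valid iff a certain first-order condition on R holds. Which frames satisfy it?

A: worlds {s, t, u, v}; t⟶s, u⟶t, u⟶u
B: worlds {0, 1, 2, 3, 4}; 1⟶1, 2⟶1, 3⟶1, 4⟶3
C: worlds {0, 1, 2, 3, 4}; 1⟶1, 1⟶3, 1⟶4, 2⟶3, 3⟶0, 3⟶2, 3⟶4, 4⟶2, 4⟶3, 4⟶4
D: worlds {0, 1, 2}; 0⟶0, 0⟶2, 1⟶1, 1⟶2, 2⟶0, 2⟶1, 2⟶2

B

Frame correspondent (Sahlqvist): ∀x ∀y ∀z (Rxy ∧ Rxz → y = z) — i.e. partial functionality.
A: fails — u sees both t and u.
B: condition met.
C: fails — 1 sees both 1 and 3.
D: fails — 0 sees both 0 and 2.
Valid on: B.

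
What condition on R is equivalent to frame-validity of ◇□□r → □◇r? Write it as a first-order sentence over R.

∀x ∀y ∀z ((xRy ∧ xRz) → ∃w (yR²w ∧ zRw))

This is a Sahlqvist (Geach-type) schema ◇^1□^2r → □^1◇^1r.
First-order correspondent: ∀x ∀y ∀z ((xRy ∧ xRz) → ∃w (yR²w ∧ zRw)).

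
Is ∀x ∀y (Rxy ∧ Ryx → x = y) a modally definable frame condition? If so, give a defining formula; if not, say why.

Any modally definable frame class is closed under surjective bounded morphisms.
The 8-cycle (worlds a,b,c,d,e,f,g,h with a→b→c→d→e→f→g→h→a) is antisymmetric. Sending even-indexed worlds to • and odd-indexed worlds to ∘ is a surjective bounded morphism onto the two-world frame with •↔∘, which is not antisymmetric.
So the class is not modally definable.

No — not modally definable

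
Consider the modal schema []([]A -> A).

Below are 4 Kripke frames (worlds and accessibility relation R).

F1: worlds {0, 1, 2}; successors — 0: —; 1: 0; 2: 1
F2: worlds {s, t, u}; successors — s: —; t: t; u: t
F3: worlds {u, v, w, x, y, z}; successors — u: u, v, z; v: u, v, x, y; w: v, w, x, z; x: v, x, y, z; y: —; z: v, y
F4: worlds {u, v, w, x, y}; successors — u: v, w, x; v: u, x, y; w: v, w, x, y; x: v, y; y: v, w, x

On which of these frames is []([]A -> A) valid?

This is the axiom for shift-reflexivity; its first-order frame correspondent is forall x forall y (Rxy -> Ryy).
F1: fails — R10 but not R00.
F2: condition met.
F3: fails — Ruz but not Rzz.
F4: fails — Ruv but not Rvv.

F2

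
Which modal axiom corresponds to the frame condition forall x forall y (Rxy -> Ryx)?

q → □◇q

A defining formula is q → □◇q (the B axiom).
Suppose q→□◇q is valid. Take Rxy and set V(q)={x}. Then q at x, so □◇q at x, so ◇q at y, so some z with Ryz has q; z=x, i.e. Ryx.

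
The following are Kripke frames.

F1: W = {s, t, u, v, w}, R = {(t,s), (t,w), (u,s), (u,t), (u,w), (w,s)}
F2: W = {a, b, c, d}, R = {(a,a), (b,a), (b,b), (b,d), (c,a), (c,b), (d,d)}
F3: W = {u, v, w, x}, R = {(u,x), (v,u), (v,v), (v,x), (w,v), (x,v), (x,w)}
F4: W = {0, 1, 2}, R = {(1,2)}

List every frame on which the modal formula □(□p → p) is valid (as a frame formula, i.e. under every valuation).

F2

This is the axiom for shift-reflexivity; its first-order frame correspondent is ∀x ∀y (Rxy → Ryy).
F1: fails — Ruw but not Rww.
F2: condition met.
F3: fails — Rxw but not Rww.
F4: fails — R12 but not R22.
Valid on: F2.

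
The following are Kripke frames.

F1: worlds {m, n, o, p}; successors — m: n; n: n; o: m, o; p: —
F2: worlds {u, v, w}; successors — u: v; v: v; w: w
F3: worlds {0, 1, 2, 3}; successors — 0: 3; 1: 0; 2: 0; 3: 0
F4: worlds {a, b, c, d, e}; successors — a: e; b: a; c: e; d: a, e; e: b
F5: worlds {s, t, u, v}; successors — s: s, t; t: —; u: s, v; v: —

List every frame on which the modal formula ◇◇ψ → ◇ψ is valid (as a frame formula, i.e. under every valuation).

F2

The schema corresponds to transitivity: ∀x ∀y ∀z (Rxy ∧ Ryz → Rxz).
F1: fails — Rom and Rmn but not Ron.
F2: satisfies the condition.
F3: fails — R10 and R03 but not R13.
F4: fails — Reb and Rba but not Rea.
F5: fails — Rus and Rst but not Rut.
Valid on: F2.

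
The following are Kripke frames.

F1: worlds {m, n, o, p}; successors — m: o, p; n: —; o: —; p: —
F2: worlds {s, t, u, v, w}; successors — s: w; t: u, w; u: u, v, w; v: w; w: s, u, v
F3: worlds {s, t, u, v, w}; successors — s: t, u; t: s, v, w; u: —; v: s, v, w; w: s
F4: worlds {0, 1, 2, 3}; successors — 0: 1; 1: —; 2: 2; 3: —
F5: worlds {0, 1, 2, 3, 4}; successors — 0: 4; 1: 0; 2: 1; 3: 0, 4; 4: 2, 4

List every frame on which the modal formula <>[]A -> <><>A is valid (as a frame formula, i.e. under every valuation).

F2, F5

This is the axiom for a generalized confluence (Geach) condition; its first-order frame correspondent is forall x forall y (xRy -> exists w (yRw & x R^2 w)).
F1: fails — mRo but no w with oRw and mR²w.
F2: holds.
F3: fails — sRu but no w* with uRw* and sR²w*.
F4: fails — 0R1 but no w with 1Rw and 0R²w.
F5: holds.
Valid on: F2, F5.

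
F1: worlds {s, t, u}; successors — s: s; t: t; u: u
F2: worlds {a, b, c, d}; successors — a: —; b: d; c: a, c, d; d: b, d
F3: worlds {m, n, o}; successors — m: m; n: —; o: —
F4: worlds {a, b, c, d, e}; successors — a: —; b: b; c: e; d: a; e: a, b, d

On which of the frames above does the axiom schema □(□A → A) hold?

The schema corresponds to shift-reflexivity: ∀x ∀y (Rxy → Ryy).
F1: satisfies the condition.
F2: fails — Rdb but not Rbb.
F3: satisfies the condition.
F4: fails — Rea but not Raa.

F1, F3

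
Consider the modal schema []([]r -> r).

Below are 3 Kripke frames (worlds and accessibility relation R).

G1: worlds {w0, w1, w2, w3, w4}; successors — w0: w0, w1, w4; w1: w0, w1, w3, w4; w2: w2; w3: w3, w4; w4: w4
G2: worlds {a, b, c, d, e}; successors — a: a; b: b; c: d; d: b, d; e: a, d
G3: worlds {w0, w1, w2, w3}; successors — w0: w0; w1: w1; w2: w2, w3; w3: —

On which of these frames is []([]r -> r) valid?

G1, G2

This is the axiom for shift-reflexivity; its first-order frame correspondent is forall x forall y (Rxy -> Ryy).
G1: satisfies the condition.
G2: satisfies the condition.
G3: fails — Rw2w3 but not Rw3w3.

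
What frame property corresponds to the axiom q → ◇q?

reflexivity

This is a form of the T axiom.
It corresponds to reflexivity: ∀x Rxx.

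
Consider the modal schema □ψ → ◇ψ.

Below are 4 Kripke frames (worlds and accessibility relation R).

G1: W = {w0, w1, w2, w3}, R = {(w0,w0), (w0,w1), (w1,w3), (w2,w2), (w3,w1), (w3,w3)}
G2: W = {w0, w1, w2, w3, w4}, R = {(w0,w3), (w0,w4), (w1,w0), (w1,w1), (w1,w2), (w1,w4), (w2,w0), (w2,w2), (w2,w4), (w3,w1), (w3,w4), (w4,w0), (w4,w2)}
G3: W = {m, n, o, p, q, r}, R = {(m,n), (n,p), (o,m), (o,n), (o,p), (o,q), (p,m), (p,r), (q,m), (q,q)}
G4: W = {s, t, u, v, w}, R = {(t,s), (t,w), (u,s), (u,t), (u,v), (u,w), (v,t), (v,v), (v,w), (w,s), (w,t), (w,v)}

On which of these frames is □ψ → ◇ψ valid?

G1, G2

The schema corresponds to seriality: ∀x ∃y Rxy.
G1: satisfies the condition.
G2: satisfies the condition.
G3: fails — world r has no successor.
G4: fails — world s has no successor.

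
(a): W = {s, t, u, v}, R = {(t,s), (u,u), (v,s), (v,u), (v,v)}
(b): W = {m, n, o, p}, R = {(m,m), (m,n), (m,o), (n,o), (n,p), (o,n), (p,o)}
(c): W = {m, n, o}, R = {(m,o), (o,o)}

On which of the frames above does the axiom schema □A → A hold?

Frame correspondent (Sahlqvist): ∀x Rxx — i.e. reflexivity.
(a): fails — world s does not see itself.
(b): fails — world n does not see itself.
(c): fails — world m does not see itself.

none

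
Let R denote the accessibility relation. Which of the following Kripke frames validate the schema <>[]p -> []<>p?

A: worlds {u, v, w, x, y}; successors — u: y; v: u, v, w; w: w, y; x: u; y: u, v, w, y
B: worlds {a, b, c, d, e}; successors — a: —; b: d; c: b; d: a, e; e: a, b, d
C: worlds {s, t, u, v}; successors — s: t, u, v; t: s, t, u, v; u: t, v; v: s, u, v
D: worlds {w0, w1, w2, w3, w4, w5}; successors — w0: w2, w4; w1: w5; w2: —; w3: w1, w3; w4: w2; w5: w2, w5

The schema corresponds to convergence: forall x forall y forall z (Rxy & Rxz -> exists w (Ryw & Rzw)).
A: fails — Rvv and Rvu but v and u have no common successor.
B: fails — Rde and Rda but e and a have no common successor.
C: ✓.
D: fails — Rw0w4 and Rw0w2 but w4 and w2 have no common successor.

C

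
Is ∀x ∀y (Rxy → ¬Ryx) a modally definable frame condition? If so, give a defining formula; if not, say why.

If a class were modally definable it would be closed under surjective bounded morphisms (Goldblatt–Thomason).
The 4-cycle (worlds a,b,c,d with a→b→c→d→a) is asymmetric. Mapping every world to a single reflexive point • is a surjective bounded morphism, and the reflexive point is not asymmetric (R•• but asymmetry requires ¬R••).
So no modal formula (or set of formulas) defines exactly the asymmetric frames.

No — not modally definable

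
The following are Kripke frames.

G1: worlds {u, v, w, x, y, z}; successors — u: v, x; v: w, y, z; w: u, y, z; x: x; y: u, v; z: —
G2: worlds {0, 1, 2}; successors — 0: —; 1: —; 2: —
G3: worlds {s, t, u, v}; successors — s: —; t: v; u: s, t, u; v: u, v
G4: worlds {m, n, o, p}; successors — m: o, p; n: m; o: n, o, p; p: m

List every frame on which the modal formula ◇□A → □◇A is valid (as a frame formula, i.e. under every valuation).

This is the axiom for convergence; its first-order frame correspondent is ∀x ∀y ∀z (Rxy ∧ Rxz → ∃w (Ryw ∧ Rzw)).
G1: fails — Ruv and Rux but v and x have no common successor.
G2: ✓.
G3: fails — Rut and Ruu but t and u have no common successor.
G4: fails — Rmo and Rmp but o and p have no common successor.
Valid on: G2.

G2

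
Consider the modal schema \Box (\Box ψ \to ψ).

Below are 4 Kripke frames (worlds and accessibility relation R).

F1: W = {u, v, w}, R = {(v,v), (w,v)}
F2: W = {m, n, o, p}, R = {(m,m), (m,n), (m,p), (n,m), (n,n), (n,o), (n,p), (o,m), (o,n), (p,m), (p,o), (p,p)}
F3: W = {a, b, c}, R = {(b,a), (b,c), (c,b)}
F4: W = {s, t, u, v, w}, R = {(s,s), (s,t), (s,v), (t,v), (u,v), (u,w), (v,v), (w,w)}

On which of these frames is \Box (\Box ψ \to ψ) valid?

F1

Frame correspondent (Sahlqvist): \forall x \forall y (Rxy \to Ryy) — i.e. shift-reflexivity.
F1: condition met.
F2: fails — Rno but not Roo.
F3: fails — Rba but not Raa.
F4: fails — Rst but not Rtt.
Valid on: F1.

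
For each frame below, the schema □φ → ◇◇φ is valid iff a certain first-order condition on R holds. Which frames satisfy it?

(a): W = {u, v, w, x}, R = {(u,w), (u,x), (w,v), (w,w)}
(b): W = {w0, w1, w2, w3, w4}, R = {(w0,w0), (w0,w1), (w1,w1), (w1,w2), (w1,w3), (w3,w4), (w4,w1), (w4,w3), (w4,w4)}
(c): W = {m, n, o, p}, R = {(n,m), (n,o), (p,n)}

none

This is the axiom for a generalized confluence (Geach) condition; its first-order frame correspondent is ∀x ∃w (xRw ∧ xR²w).
(a): fails — at v but no t with vRt and vR²t.
(b): fails — at w2 but no w with w2Rw and w2R²w.
(c): fails — at m but no w with mRw and mR²w.
Valid on no frame.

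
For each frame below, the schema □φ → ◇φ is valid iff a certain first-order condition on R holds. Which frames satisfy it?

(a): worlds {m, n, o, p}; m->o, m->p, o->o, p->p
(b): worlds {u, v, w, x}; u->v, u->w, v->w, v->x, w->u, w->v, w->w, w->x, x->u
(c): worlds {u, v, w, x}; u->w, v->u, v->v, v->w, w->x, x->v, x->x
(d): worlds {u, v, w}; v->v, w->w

The schema corresponds to seriality: ∀x ∃y Rxy.
(a): fails — world n has no successor.
(b): satisfies the condition.
(c): satisfies the condition.
(d): fails — world u has no successor.
Valid on: (b), (c).

(b), (c)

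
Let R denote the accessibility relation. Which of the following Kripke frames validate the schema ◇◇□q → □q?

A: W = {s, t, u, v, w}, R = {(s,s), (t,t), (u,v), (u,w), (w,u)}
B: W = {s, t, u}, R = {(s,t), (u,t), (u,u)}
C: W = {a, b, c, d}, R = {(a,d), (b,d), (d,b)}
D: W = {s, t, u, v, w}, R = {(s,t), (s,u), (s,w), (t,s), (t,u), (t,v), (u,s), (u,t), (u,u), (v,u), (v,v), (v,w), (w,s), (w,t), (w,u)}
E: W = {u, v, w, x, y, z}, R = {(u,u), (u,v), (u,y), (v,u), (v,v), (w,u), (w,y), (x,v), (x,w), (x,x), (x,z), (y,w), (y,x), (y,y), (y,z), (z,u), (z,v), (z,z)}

C

This is the axiom for a generalized confluence (Geach) condition; its first-order frame correspondent is ∀x ∀y ∀z ((xR²y ∧ xRz) → ∃w (yRw ∧ z = w)).
A: fails — wR²v, wRu but no w* with vRw* and u=w*.
B: fails — uR²t, uRt but no w with tRw and t=w.
C: holds.
D: fails — sR²t, sRt but no w* with tRw* and t=w*.
E: fails — uR²v, uRy but no t with vRt and y=t.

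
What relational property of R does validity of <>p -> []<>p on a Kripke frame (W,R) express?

This schema is the 5 axiom.
It corresponds to the Euclidean property: forall x forall y forall z (Rxy & Rxz -> Ryz).

the Euclidean property: forall x forall y forall z (Rxy & Rxz -> Ryz)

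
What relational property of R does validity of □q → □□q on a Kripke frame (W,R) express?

This schema is the 4 axiom.
Its frame correspondent is transitivity — ∀x ∀y ∀z (Rxy ∧ Ryz → Rxz).

transitivity: ∀x ∀y ∀z (Rxy ∧ Ryz → Rxz)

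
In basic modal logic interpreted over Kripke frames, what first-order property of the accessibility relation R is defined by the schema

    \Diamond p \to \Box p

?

Suppose ◇p→□p is valid. Take Rxy, Rxz and set V(p)={y}. Then ◇p at x, so □p at x, so p at z, i.e. z=y.

partial functionality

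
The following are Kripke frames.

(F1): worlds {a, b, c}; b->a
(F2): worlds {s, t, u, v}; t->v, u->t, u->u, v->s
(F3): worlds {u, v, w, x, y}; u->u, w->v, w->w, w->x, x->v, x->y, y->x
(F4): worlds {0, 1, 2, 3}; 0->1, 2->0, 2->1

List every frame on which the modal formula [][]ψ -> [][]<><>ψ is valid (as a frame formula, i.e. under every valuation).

This is the axiom for a generalized confluence (Geach) condition; its first-order frame correspondent is forall x forall z (x R^2 z -> exists w (x R^2 w & z R^2 w)).
(F1): satisfies the condition.
(F2): fails — tR²s but no w with tR²w and sR²w.
(F3): fails — wR²v but no t with wR²t and vR²t.
(F4): fails — 2R²1 but no w with 2R²w and 1R²w.
Valid on: (F1).

(F1)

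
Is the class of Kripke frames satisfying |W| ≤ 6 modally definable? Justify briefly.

Modal frame validity is preserved under disjoint unions.
Any modal formula valid on each of 7 disjoint one-world frames is valid on their disjoint union (validity is preserved under disjoint unions). Each one-world frame has |W|=1≤6, but the union has |W|=7.
So the class is not modally definable.

No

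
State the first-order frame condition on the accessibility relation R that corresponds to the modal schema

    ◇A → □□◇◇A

∀x ∀y ∀z ((xRy ∧ xR²z) → ∃w (y = w ∧ zR²w))

This is a Sahlqvist (Geach-type) schema ◇^1□^0A → □^2◇^2A.
Minimal-valuation argument: fix x; take any y with xR^1y and any z with xR^2z. Set V(A) to the set of worlds R-reachable from y in exactly 0 steps. Then □^0A holds at y, so the antecedent holds at x; validity forces ◇^2A at z, giving a w with zR^2w and yR^0w.
First-order correspondent: ∀x ∀y ∀z ((xRy ∧ xR²z) → ∃w (y = w ∧ zR²w)).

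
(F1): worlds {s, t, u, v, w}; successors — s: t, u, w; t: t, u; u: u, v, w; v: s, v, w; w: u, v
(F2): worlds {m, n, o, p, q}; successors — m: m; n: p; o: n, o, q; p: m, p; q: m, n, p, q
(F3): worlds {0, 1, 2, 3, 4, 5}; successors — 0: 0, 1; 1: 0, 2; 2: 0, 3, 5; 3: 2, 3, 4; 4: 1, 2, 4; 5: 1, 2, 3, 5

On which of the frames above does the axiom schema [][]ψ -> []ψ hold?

This is the axiom for density; its first-order frame correspondent is forall x forall y (Rxy -> exists z (Rxz & Rzy)).
(F1): satisfies the condition.
(F2): satisfies the condition.
(F3): fails — R12 but no z with R1z and Rz2.

(F1), (F2)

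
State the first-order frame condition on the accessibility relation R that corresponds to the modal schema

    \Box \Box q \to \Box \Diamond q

This is a Sahlqvist (Geach-type) schema ◇^0□^2q → □^1◇^1q.
First-order correspondent: \forall x \forall z (xRz \to \exists w (x R^2 w \wedge zRw)).

\forall x \forall z (xRz \to \exists w (x R^2 w \wedge zRw))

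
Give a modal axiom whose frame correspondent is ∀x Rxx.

A defining formula is □ψ → ψ (the T axiom).
Suppose □ψ→ψ is valid. At any x set V(ψ)={w : Rxw}. Then □ψ holds at x, so ψ holds at x, i.e. Rxx.

□ψ → ψ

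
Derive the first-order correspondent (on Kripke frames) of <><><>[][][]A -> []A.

forall x forall y forall z ((x R^3 y & xRz) -> exists w (y R^3 w & z = w))

This is a Sahlqvist (Geach-type) schema ◇^3□^3A → □^1◇^0A.
First-order correspondent: forall x forall y forall z ((x R^3 y & xRz) -> exists w (y R^3 w & z = w)).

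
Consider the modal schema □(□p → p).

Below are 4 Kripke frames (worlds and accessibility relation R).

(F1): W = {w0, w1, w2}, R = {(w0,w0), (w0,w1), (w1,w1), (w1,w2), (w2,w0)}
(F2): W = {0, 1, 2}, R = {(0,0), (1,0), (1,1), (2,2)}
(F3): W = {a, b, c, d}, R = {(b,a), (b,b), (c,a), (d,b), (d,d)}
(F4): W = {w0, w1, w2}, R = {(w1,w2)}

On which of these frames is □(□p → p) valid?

(F2)

This is the axiom for shift-reflexivity; its first-order frame correspondent is ∀x ∀y (Rxy → Ryy).
(F1): fails — Rw1w2 but not Rw2w2.
(F2): holds.
(F3): fails — Rba but not Raa.
(F4): fails — Rw1w2 but not Rw2w2.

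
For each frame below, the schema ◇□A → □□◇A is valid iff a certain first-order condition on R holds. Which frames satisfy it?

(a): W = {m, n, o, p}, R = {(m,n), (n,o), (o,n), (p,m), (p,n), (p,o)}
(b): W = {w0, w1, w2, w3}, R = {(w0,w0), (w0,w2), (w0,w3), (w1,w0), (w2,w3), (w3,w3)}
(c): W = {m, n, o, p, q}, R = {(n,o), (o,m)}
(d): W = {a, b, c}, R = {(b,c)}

Frame correspondent (Sahlqvist): ∀x ∀y ∀z ((xRy ∧ xR²z) → ∃w (yRw ∧ zRw)) — i.e. a generalized confluence (Geach) condition.
(a): fails — mRn, mR²o but no w with nRw and oRw.
(b): holds.
(c): fails — nRo, nR²m but no w with oRw and mRw.
(d): holds.

(b), (d)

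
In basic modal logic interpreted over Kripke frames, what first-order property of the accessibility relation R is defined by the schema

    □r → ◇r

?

Suppose □r→◇r is valid. At any x set V(r)=W. Then □r at x, so ◇r at x, so x has a successor.
The converse is a direct semantic check.
So the correspondent is seriality.

seriality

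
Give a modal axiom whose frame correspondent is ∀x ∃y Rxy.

A defining formula is □p → ◇p (the D axiom).
Suppose □p→◇p is valid. At any x set V(p)=W. Then □p at x, so ◇p at x, so x has a successor.

□p → ◇p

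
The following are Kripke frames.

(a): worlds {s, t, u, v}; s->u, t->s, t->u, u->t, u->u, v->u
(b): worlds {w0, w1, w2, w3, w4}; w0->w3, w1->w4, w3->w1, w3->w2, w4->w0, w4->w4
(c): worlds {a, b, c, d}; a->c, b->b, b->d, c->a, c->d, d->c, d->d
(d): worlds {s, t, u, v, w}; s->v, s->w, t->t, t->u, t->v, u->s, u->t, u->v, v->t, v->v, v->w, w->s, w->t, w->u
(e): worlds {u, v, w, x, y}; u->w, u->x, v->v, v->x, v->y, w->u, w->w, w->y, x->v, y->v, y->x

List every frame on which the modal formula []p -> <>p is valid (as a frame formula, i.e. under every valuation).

(a), (c), (d), (e)

This is the axiom for seriality; its first-order frame correspondent is forall x exists y Rxy.
(a): ✓.
(b): fails — world w2 has no successor.
(c): ✓.
(d): ✓.
(e): ✓.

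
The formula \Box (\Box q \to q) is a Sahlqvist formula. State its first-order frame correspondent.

Suppose □(□q→q) is valid. Take Rxy and set V(q)={w : Ryw}. Then at y, □q holds; since □(□q→q) at x, □q→q at y, so q at y, i.e. Ryy.

Shift-reflexivity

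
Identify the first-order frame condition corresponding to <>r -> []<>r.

This schema is the 5 axiom.
It corresponds to the Euclidean property: forall x forall y forall z (Rxy & Rxz -> Ryz).

the Euclidean property: forall x forall y forall z (Rxy & Rxz -> Ryz)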